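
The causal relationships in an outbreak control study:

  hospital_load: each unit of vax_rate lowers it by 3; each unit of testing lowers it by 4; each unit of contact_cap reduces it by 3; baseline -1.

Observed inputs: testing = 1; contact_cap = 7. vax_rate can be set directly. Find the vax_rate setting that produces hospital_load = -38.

Substituting into the hospital_load equation gives hospital_load = -3*vax_rate - 26.
Solve -3*vax_rate - 26 = -38: vax_rate = (-38 + 26) / -3 = 4.

vax_rate = 4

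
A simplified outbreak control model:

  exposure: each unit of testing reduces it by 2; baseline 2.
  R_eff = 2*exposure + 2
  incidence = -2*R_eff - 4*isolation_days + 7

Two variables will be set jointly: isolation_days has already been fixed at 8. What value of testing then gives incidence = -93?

With isolation_days held at 8:
Substituting into the R_eff equation gives R_eff = -4*testing + 6.
incidence becomes 8*testing - 37.
Solve 8*testing - 37 = -93: testing = (-93 + 37) / 8 = -7.

testing = -7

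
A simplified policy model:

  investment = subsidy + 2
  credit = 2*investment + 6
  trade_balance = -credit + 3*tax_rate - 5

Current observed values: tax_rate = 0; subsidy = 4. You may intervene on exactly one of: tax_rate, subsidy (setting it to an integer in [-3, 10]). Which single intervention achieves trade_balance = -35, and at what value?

Intervening on tax_rate: trade_balance = 3*tax_rate - 23. Reaching -35 requires tax_rate = -4, outside [-3, 10].
Intervening on subsidy: with other inputs at their observed values, trade_balance = -2*subsidy - 15. Solving for -35 gives subsidy = 10, within [-3, 10].

set subsidy = 10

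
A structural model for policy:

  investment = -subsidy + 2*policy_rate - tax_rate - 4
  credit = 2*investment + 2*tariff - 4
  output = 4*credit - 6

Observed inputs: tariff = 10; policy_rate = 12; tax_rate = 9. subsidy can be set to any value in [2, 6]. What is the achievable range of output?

Substituting into the investment equation gives investment = -subsidy + 11.
So credit = -2*subsidy + 38.
Substituting into the output equation gives output = -8*subsidy + 146.
Linear in subsidy, so extremes are at the endpoints: subsidy = 2 gives output = 130; subsidy = 6 gives output = 98.

98 to 130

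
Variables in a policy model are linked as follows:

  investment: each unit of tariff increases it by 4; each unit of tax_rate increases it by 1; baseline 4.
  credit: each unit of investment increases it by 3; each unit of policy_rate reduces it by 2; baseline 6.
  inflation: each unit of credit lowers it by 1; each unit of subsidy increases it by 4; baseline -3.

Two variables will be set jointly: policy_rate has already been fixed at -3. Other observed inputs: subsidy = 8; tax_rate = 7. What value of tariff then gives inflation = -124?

tariff = 9

With policy_rate held at -3:
Substituting into the investment equation gives investment = 4*tariff + 11.
This gives credit = 12*tariff + 45.
Substituting into the inflation equation gives inflation = -12*tariff - 16.
Solve -12*tariff - 16 = -124: tariff = (-124 + 16) / -12 = 9.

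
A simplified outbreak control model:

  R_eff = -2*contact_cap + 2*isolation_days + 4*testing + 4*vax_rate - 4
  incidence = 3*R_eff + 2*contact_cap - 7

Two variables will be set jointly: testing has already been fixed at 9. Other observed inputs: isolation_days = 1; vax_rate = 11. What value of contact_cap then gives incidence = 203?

contact_cap = 6

With testing held at 9:
Substituting into the R_eff equation gives R_eff = -2*contact_cap + 78.
Substituting into the incidence equation gives incidence = -4*contact_cap + 227.
Solve -4*contact_cap + 227 = 203: contact_cap = (203 - 227) / -4 = 6.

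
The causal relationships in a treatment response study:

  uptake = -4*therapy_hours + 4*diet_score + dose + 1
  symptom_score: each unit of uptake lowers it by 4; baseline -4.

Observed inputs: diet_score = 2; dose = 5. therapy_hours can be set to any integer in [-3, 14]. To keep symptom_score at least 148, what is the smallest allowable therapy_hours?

Substituting into the uptake equation gives uptake = -4*therapy_hours + 14.
symptom_score becomes 16*therapy_hours - 60.
Require 16*therapy_hours - 60 ≥ 148, so therapy_hours ≥ 13.
The smallest integer in [-3, 14] satisfying this is 13.

therapy_hours = 13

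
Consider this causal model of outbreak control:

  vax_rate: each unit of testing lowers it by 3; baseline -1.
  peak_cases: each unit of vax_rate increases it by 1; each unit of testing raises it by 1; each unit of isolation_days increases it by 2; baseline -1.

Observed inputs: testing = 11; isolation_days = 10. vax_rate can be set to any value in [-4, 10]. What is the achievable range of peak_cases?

Intervening on vax_rate fixes its value directly, overriding its dependence on testing.
Substituting into the peak_cases equation gives peak_cases = vax_rate + 30.
Linear in vax_rate, so extremes are at the endpoints: vax_rate = -4 gives peak_cases = 26; vax_rate = 10 gives peak_cases = 40.

26 to 40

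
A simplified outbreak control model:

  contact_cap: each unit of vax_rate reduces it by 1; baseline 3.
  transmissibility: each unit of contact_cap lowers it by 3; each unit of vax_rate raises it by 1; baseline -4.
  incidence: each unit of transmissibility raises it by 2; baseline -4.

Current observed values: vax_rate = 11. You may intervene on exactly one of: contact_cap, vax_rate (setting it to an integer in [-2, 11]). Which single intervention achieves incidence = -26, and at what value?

Intervening on contact_cap: with other inputs at their observed values, incidence = -6*contact_cap + 10. Solving for -26 gives contact_cap = 6, within [-2, 11].
Intervening on vax_rate: incidence = 8*vax_rate - 30. Reaching -26 requires vax_rate = 1/2, not an integer.

set contact_cap = 6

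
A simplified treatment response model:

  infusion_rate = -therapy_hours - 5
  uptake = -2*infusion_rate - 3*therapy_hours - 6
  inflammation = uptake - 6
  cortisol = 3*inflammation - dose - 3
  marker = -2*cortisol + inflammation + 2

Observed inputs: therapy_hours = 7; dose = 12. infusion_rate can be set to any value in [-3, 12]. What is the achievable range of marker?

167 to 317

Intervening on infusion_rate fixes its value directly, overriding its dependence on therapy_hours.
Substituting into the uptake equation gives uptake = -2*infusion_rate - 27.
Substituting into the inflammation equation gives inflammation = -2*infusion_rate - 33.
This gives cortisol = -6*infusion_rate - 114.
Substituting into the marker equation gives marker = 10*infusion_rate + 197.
Linear in infusion_rate, so extremes are at the endpoints: infusion_rate = -3 gives marker = 167; infusion_rate = 12 gives marker = 317.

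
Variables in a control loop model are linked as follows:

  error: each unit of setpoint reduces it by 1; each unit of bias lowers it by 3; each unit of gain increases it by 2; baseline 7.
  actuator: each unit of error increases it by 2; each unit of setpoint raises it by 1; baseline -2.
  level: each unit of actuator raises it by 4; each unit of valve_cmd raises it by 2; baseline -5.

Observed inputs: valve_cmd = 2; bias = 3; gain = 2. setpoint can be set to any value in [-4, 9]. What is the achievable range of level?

-29 to 23

Substituting into the error equation gives error = -setpoint + 2.
Substituting into the actuator equation gives actuator = -setpoint + 2.
This gives level = -4*setpoint + 7.
Linear in setpoint, so extremes are at the endpoints: setpoint = -4 gives level = 23; setpoint = 9 gives level = -29.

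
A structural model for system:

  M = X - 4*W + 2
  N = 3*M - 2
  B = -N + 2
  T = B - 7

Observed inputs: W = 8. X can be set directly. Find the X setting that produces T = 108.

Substituting into the M equation gives M = X - 30.
Substituting into the N equation gives N = 3*X - 92.
This gives B = -3*X + 94.
This gives T = -3*X + 87.
Solve -3*X + 87 = 108: X = (108 - 87) / -3 = -7.

X = -7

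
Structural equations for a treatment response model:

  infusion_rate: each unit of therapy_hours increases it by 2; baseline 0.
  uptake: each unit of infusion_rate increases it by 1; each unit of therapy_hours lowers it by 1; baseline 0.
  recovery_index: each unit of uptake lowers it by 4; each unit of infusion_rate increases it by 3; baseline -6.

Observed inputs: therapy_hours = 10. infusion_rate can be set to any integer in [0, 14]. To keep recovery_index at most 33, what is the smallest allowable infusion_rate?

Intervening on infusion_rate fixes its value directly, overriding its dependence on therapy_hours.
Substituting into the uptake equation gives uptake = infusion_rate - 10.
Substituting into the recovery_index equation gives recovery_index = -infusion_rate + 34.
Require -infusion_rate + 34 ≤ 33, so infusion_rate ≥ 1.
The smallest integer in [0, 14] satisfying this is 1.

infusion_rate = 1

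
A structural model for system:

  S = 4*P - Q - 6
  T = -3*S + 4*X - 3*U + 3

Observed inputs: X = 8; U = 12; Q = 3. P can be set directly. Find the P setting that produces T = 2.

Substituting into the S equation gives S = 4*P - 9.
Substituting into the T equation gives T = -12*P + 26.
Solve -12*P + 26 = 2: P = (2 - 26) / -12 = 2.

P = 2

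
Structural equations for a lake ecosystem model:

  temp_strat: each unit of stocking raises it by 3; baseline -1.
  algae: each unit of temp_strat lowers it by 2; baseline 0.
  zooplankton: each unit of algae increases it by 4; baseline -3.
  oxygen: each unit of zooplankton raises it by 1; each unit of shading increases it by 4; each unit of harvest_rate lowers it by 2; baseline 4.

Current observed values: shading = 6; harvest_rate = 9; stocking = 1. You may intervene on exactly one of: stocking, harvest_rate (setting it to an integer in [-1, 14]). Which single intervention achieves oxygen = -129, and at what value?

set stocking = 6

Intervening on stocking: with other inputs at their observed values, oxygen = -24*stocking + 15. Solving for -129 gives stocking = 6, within [-1, 14].
Intervening on harvest_rate: oxygen = -2*harvest_rate + 9. Reaching -129 requires harvest_rate = 69, outside [-1, 14].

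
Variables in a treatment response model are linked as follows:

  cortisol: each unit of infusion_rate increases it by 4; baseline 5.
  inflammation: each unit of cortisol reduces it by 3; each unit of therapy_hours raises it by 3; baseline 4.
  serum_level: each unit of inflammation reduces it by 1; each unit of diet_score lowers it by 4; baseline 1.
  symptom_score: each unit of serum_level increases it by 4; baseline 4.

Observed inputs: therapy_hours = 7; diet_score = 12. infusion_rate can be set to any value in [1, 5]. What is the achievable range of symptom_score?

-176 to 16

Substituting into the inflammation equation gives inflammation = -12*infusion_rate + 10.
Substituting into the serum_level equation gives serum_level = 12*infusion_rate - 57.
Substituting into the symptom_score equation gives symptom_score = 48*infusion_rate - 224.
Linear in infusion_rate, so extremes are at the endpoints: infusion_rate = 1 gives symptom_score = -176; infusion_rate = 5 gives symptom_score = 16.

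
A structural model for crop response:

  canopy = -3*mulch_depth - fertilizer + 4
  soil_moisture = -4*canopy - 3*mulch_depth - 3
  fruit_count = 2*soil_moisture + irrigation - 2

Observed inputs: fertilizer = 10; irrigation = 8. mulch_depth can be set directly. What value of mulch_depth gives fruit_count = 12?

mulch_depth = -2

Substituting into the canopy equation gives canopy = -3*mulch_depth - 6.
Substituting into the soil_moisture equation gives soil_moisture = 9*mulch_depth + 21.
So fruit_count = 18*mulch_depth + 48.
Solve 18*mulch_depth + 48 = 12: mulch_depth = (12 - 48) / 18 = -2.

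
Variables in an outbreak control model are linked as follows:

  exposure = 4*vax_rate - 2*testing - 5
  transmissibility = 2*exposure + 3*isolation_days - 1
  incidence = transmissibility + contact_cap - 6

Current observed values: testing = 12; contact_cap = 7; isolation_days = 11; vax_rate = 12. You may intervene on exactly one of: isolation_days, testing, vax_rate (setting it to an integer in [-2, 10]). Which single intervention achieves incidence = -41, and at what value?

Intervening on isolation_days: incidence = 3*isolation_days + 38. Reaching -41 requires isolation_days = -79/3, not an integer.
Intervening on testing: incidence = -4*testing + 119. Reaching -41 requires testing = 40, outside [-2, 10].
Intervening on vax_rate: with other inputs at their observed values, incidence = 8*vax_rate - 25. Solving for -41 gives vax_rate = -2, within [-2, 10].

set vax_rate = -2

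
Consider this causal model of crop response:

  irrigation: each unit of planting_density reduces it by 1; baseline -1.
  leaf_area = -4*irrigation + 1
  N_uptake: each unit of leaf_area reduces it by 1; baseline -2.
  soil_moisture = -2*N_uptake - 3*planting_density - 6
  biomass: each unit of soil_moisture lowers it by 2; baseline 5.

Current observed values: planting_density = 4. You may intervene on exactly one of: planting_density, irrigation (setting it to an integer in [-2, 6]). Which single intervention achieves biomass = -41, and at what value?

Intervening on planting_density: with other inputs at their observed values, biomass = -10*planting_density - 11. Solving for -41 gives planting_density = 3, within [-2, 6].
Intervening on irrigation: biomass = 16*irrigation + 29. Reaching -41 requires irrigation = -35/8, not an integer.

set planting_density = 3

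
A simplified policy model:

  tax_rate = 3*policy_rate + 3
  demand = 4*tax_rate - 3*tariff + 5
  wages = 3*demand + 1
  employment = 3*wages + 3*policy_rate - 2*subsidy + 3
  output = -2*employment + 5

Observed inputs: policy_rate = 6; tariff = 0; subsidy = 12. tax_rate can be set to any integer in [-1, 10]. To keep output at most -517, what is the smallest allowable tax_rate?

Intervening on tax_rate fixes its value directly, overriding its dependence on policy_rate.
Substituting into the demand equation gives demand = 4*tax_rate + 5.
This gives wages = 12*tax_rate + 16.
employment becomes 36*tax_rate + 45.
output becomes -72*tax_rate - 85.
Require -72*tax_rate - 85 ≤ -517, so tax_rate ≥ 6.
The smallest integer in [-1, 10] satisfying this is 6.

tax_rate = 6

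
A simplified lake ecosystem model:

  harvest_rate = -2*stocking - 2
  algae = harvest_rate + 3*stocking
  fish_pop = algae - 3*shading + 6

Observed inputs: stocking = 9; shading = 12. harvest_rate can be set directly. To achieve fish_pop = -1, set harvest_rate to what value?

Intervening on harvest_rate fixes its value directly, overriding its dependence on stocking.
Substituting into the algae equation gives algae = harvest_rate + 27.
So fish_pop = harvest_rate - 3.
Solve harvest_rate - 3 = -1: harvest_rate = (-1 + 3) / 1 = 2.

harvest_rate = 2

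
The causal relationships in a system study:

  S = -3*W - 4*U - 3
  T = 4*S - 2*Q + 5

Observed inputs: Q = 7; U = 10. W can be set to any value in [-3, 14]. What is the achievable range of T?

-349 to -145

Substituting into the S equation gives S = -3*W - 43.
Substituting into the T equation gives T = -12*W - 181.
Linear in W, so extremes are at the endpoints: W = -3 gives T = -145; W = 14 gives T = -349.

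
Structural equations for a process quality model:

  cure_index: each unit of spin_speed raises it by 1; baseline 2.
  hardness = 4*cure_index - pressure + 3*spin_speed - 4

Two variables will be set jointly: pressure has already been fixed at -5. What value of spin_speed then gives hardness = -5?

With pressure held at -5:
Substituting into the hardness equation gives hardness = 7*spin_speed + 9.
Solve 7*spin_speed + 9 = -5: spin_speed = (-5 - 9) / 7 = -2.

spin_speed = -2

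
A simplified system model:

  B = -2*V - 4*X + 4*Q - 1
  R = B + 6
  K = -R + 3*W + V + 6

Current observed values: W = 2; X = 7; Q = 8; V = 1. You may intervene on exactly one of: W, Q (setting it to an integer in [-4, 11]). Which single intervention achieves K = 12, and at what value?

Intervening on W: with other inputs at their observed values, K = 3*W. Solving for 12 gives W = 4, within [-4, 11].
Intervening on Q: K = -4*Q + 38. Reaching 12 requires Q = 13/2, not an integer.

set W = 4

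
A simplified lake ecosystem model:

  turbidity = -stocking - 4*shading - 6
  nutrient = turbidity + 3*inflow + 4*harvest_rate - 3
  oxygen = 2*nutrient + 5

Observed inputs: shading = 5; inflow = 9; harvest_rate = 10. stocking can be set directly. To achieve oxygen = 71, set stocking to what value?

Substituting into the turbidity equation gives turbidity = -stocking - 26.
Substituting into the nutrient equation gives nutrient = -stocking + 38.
This gives oxygen = -2*stocking + 81.
Solve -2*stocking + 81 = 71: stocking = (71 - 81) / -2 = 5.

stocking = 5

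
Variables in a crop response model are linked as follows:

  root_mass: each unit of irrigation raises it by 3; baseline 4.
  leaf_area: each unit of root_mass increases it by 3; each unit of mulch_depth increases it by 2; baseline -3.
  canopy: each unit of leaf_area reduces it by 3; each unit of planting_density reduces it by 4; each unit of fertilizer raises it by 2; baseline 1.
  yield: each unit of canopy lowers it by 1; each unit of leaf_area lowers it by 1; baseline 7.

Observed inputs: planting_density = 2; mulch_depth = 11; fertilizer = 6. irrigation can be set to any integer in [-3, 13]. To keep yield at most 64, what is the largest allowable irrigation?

irrigation = 0

Substituting into the leaf_area equation gives leaf_area = 9*irrigation + 31.
Substituting into the canopy equation gives canopy = -27*irrigation - 88.
Substituting into the yield equation gives yield = 18*irrigation + 64.
Require 18*irrigation + 64 ≤ 64, so irrigation ≤ 0.
The largest integer in [-3, 13] satisfying this is 0.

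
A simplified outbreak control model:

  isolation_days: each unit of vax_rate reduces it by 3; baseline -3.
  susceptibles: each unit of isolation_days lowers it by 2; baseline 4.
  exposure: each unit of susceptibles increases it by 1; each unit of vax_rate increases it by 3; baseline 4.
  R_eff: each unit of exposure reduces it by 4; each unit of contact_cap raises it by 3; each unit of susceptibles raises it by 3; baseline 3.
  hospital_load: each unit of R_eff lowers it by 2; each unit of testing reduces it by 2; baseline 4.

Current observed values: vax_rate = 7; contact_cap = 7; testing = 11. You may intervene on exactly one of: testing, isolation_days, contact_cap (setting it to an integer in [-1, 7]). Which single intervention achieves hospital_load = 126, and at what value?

set isolation_days = 4

Intervening on testing: hospital_load = -2*testing + 260. Reaching 126 requires testing = 67, outside [-1, 7].
Intervening on isolation_days: with other inputs at their observed values, hospital_load = -4*isolation_days + 142. Solving for 126 gives isolation_days = 4, within [-1, 7].
Intervening on contact_cap: hospital_load = -6*contact_cap + 280. Reaching 126 requires contact_cap = 77/3, not an integer.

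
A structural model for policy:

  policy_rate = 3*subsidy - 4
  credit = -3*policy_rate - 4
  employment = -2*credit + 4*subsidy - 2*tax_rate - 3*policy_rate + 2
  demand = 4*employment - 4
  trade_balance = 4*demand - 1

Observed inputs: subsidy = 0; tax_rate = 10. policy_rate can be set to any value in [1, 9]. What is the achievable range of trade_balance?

-129 to 255

Intervening on policy_rate fixes its value directly, overriding its dependence on subsidy.
Substituting into the employment equation gives employment = 3*policy_rate - 10.
Substituting into the demand equation gives demand = 12*policy_rate - 44.
trade_balance becomes 48*policy_rate - 177.
Linear in policy_rate, so extremes are at the endpoints: policy_rate = 1 gives trade_balance = -129; policy_rate = 9 gives trade_balance = 255.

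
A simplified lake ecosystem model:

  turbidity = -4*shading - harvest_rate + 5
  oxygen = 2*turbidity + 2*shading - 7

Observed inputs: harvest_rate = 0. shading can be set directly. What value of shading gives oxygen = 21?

Substituting into the turbidity equation gives turbidity = -4*shading + 5.
Substituting into the oxygen equation gives oxygen = -6*shading + 3.
Solve -6*shading + 3 = 21: shading = (21 - 3) / -6 = -3.

shading = -3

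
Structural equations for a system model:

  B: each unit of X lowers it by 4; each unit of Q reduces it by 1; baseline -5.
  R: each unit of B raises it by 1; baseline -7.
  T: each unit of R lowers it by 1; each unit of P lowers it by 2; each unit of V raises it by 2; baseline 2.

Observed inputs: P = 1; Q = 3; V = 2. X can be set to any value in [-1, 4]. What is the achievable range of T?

Substituting into the B equation gives B = -4*X - 8.
Substituting into the R equation gives R = -4*X - 15.
Substituting into the T equation gives T = 4*X + 19.
Linear in X, so extremes are at the endpoints: X = -1 gives T = 15; X = 4 gives T = 35.

15 to 35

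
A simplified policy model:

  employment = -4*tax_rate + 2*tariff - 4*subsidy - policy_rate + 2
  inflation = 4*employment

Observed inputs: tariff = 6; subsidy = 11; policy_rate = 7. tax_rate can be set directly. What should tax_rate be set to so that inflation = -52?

Substituting into the employment equation gives employment = -4*tax_rate - 37.
Substituting into the inflation equation gives inflation = -16*tax_rate - 148.
Solve -16*tax_rate - 148 = -52: tax_rate = (-52 + 148) / -16 = -6.

tax_rate = -6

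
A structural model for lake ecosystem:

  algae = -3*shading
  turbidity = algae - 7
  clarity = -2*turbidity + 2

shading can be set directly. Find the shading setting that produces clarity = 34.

Substituting into the turbidity equation gives turbidity = -3*shading - 7.
Substituting into the clarity equation gives clarity = 6*shading + 16.
Solve 6*shading + 16 = 34: shading = (34 - 16) / 6 = 3.

shading = 3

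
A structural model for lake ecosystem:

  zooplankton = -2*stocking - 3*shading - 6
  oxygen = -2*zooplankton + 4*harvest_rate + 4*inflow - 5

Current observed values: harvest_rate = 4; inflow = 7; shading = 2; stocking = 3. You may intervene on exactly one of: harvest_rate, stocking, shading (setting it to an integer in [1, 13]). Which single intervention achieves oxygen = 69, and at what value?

set shading = 1

Intervening on harvest_rate: oxygen = 4*harvest_rate + 59. Reaching 69 requires harvest_rate = 5/2, not an integer.
Intervening on stocking: oxygen = 4*stocking + 63. Reaching 69 requires stocking = 3/2, not an integer.
Intervening on shading: with other inputs at their observed values, oxygen = 6*shading + 63. Solving for 69 gives shading = 1, within [1, 13].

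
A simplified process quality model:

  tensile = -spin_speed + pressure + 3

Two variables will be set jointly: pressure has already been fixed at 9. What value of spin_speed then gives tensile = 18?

With pressure held at 9:
Substituting into the tensile equation gives tensile = -spin_speed + 12.
Solve -spin_speed + 12 = 18: spin_speed = (18 - 12) / -1 = -6.

spin_speed = -6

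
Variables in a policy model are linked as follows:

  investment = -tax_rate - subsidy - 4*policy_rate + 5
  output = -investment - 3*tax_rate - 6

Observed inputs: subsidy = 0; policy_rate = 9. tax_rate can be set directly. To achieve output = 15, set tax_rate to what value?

Substituting into the investment equation gives investment = -tax_rate - 31.
Substituting into the output equation gives output = -2*tax_rate + 25.
Solve -2*tax_rate + 25 = 15: tax_rate = (15 - 25) / -2 = 5.

tax_rate = 5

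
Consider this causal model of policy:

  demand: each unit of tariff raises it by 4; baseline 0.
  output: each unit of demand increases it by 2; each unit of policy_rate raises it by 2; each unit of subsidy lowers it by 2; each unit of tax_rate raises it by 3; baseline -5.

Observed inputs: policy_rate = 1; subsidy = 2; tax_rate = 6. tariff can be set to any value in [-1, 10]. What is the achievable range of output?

3 to 91

Substituting into the output equation gives output = 8*tariff + 11.
Linear in tariff, so extremes are at the endpoints: tariff = -1 gives output = 3; tariff = 10 gives output = 91.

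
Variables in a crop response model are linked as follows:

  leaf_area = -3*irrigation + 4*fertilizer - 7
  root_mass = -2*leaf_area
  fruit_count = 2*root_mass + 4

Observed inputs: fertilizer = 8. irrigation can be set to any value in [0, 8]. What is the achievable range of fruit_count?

Substituting into the leaf_area equation gives leaf_area = -3*irrigation + 25.
root_mass becomes 6*irrigation - 50.
Substituting into the fruit_count equation gives fruit_count = 12*irrigation - 96.
Linear in irrigation, so extremes are at the endpoints: irrigation = 0 gives fruit_count = -96; irrigation = 8 gives fruit_count = 0.

-96 to 0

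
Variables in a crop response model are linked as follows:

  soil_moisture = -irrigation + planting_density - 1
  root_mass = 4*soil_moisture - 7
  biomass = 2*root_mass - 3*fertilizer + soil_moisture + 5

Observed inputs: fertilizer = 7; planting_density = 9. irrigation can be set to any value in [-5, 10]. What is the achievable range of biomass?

Substituting into the soil_moisture equation gives soil_moisture = -irrigation + 8.
Substituting into the root_mass equation gives root_mass = -4*irrigation + 25.
Substituting into the biomass equation gives biomass = -9*irrigation + 42.
Linear in irrigation, so extremes are at the endpoints: irrigation = -5 gives biomass = 87; irrigation = 10 gives biomass = -48.

-48 to 87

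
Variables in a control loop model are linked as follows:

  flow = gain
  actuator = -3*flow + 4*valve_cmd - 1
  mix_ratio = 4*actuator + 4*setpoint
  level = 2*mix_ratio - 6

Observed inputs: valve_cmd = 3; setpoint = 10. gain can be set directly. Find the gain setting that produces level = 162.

gain = 0

Substituting into the actuator equation gives actuator = -3*gain + 11.
Substituting into the mix_ratio equation gives mix_ratio = -12*gain + 84.
So level = -24*gain + 162.
Solve -24*gain + 162 = 162: gain = (162 - 162) / -24 = 0.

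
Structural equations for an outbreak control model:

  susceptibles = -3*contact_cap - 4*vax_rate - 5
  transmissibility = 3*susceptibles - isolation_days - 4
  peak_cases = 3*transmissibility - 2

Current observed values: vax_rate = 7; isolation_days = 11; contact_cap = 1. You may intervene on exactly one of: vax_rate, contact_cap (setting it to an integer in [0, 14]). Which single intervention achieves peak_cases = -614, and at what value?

set contact_cap = 10

Intervening on vax_rate: peak_cases = -36*vax_rate - 119. Reaching -614 requires vax_rate = 55/4, not an integer.
Intervening on contact_cap: with other inputs at their observed values, peak_cases = -27*contact_cap - 344. Solving for -614 gives contact_cap = 10, within [0, 14].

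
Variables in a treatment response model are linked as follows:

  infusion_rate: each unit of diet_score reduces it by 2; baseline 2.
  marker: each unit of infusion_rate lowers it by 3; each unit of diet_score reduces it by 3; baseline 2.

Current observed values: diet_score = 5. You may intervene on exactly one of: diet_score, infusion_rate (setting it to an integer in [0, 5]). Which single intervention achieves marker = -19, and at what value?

set infusion_rate = 2

Intervening on diet_score: marker = 3*diet_score - 4. Reaching -19 requires diet_score = -5, outside [0, 5].
Intervening on infusion_rate: with other inputs at their observed values, marker = -3*infusion_rate - 13. Solving for -19 gives infusion_rate = 2, within [0, 5].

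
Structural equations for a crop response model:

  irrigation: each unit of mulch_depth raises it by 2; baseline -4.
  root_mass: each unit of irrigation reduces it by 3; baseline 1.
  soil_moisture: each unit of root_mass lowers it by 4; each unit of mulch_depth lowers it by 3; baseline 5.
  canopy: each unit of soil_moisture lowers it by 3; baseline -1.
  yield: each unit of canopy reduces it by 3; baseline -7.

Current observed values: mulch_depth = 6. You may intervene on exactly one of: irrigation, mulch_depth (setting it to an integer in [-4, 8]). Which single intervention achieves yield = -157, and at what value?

Intervening on irrigation: with other inputs at their observed values, yield = 108*irrigation - 157. Solving for -157 gives irrigation = 0, within [-4, 8].
Intervening on mulch_depth: yield = 189*mulch_depth - 427. Reaching -157 requires mulch_depth = 10/7, not an integer.

set irrigation = 0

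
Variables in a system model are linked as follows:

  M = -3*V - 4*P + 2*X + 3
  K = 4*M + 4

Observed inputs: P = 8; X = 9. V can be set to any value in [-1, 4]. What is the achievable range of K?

Substituting into the M equation gives M = -3*V - 11.
This gives K = -12*V - 40.
Linear in V, so extremes are at the endpoints: V = -1 gives K = -28; V = 4 gives K = -88.

-88 to -28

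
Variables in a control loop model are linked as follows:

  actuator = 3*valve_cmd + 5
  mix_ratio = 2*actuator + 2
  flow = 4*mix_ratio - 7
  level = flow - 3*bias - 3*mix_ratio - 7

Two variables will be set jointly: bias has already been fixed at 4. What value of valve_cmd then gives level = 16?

With bias held at 4:
Substituting into the mix_ratio equation gives mix_ratio = 6*valve_cmd + 12.
Substituting into the flow equation gives flow = 24*valve_cmd + 41.
level becomes 6*valve_cmd - 14.
Solve 6*valve_cmd - 14 = 16: valve_cmd = (16 + 14) / 6 = 5.

valve_cmd = 5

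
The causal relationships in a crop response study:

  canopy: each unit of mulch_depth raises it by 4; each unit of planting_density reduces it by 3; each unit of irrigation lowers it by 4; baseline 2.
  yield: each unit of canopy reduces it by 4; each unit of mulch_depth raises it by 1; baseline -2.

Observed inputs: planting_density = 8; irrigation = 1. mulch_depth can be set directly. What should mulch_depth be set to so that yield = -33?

mulch_depth = 9

Substituting into the canopy equation gives canopy = 4*mulch_depth - 26.
yield becomes -15*mulch_depth + 102.
Solve -15*mulch_depth + 102 = -33: mulch_depth = (-33 - 102) / -15 = 9.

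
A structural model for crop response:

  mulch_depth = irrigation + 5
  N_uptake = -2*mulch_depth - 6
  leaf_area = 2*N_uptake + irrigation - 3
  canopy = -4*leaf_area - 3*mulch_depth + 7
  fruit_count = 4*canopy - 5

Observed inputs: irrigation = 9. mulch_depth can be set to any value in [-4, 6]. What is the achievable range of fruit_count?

Intervening on mulch_depth fixes its value directly, overriding its dependence on irrigation.
Substituting into the leaf_area equation gives leaf_area = -4*mulch_depth - 6.
So canopy = 13*mulch_depth + 31.
So fruit_count = 52*mulch_depth + 119.
Linear in mulch_depth, so extremes are at the endpoints: mulch_depth = -4 gives fruit_count = -89; mulch_depth = 6 gives fruit_count = 431.

-89 to 431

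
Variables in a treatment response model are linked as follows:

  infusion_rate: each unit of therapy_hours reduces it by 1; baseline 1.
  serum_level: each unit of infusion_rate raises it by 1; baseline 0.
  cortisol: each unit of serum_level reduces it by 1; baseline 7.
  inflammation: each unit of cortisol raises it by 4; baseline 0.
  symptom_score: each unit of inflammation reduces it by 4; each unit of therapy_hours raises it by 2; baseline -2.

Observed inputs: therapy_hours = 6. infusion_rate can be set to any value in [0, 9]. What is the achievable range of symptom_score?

-102 to 42

Intervening on infusion_rate fixes its value directly, overriding its dependence on therapy_hours.
Substituting into the cortisol equation gives cortisol = -infusion_rate + 7.
inflammation becomes -4*infusion_rate + 28.
Substituting into the symptom_score equation gives symptom_score = 16*infusion_rate - 102.
Linear in infusion_rate, so extremes are at the endpoints: infusion_rate = 0 gives symptom_score = -102; infusion_rate = 9 gives symptom_score = 42.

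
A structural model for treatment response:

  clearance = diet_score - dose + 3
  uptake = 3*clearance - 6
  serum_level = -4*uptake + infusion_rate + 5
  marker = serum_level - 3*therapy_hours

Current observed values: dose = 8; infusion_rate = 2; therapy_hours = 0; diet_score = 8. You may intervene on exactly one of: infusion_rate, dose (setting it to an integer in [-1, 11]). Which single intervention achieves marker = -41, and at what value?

Intervening on infusion_rate: marker = infusion_rate - 7. Reaching -41 requires infusion_rate = -34, outside [-1, 11].
Intervening on dose: with other inputs at their observed values, marker = 12*dose - 101. Solving for -41 gives dose = 5, within [-1, 11].

set dose = 5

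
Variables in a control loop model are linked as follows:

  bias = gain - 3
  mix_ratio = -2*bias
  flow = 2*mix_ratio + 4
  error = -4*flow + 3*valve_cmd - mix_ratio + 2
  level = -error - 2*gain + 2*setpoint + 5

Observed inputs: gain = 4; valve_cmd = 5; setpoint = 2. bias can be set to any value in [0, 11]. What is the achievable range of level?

-198 to 0

Intervening on bias fixes its value directly, overriding its dependence on gain.
Substituting into the flow equation gives flow = -4*bias + 4.
Substituting into the error equation gives error = 18*bias + 1.
Substituting into the level equation gives level = -18*bias.
Linear in bias, so extremes are at the endpoints: bias = 0 gives level = 0; bias = 11 gives level = -198.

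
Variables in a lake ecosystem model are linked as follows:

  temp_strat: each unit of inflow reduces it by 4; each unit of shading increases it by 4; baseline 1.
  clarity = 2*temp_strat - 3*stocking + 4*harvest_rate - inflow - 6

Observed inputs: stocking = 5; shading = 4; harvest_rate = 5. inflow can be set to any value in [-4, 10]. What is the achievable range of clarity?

-57 to 69

Substituting into the temp_strat equation gives temp_strat = -4*inflow + 17.
clarity becomes -9*inflow + 33.
Linear in inflow, so extremes are at the endpoints: inflow = -4 gives clarity = 69; inflow = 10 gives clarity = -57.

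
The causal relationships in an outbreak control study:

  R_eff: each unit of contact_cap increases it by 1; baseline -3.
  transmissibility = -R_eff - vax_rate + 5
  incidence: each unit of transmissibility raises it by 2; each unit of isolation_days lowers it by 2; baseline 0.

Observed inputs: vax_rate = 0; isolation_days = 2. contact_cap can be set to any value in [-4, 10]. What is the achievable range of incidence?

-8 to 20

Substituting into the transmissibility equation gives transmissibility = -contact_cap + 8.
Substituting into the incidence equation gives incidence = -2*contact_cap + 12.
Linear in contact_cap, so extremes are at the endpoints: contact_cap = -4 gives incidence = 20; contact_cap = 10 gives incidence = -8.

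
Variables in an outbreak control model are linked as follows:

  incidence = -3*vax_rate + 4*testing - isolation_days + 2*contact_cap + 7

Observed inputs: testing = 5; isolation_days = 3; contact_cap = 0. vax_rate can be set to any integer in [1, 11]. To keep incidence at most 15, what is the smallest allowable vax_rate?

Substituting into the incidence equation gives incidence = -3*vax_rate + 24.
Require -3*vax_rate + 24 ≤ 15, so vax_rate ≥ 3.
The smallest integer in [1, 11] satisfying this is 3.

vax_rate = 3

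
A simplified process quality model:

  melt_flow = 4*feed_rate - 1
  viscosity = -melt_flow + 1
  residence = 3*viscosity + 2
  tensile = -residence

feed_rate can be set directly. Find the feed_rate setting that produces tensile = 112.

Substituting into the viscosity equation gives viscosity = -4*feed_rate + 2.
This gives residence = -12*feed_rate + 8.
tensile becomes 12*feed_rate - 8.
Solve 12*feed_rate - 8 = 112: feed_rate = (112 + 8) / 12 = 10.

feed_rate = 10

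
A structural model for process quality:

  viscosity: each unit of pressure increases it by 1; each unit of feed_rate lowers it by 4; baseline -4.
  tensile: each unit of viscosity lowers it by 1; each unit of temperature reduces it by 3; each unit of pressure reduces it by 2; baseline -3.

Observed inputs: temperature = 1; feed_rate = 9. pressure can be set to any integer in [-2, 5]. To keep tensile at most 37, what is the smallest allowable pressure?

pressure = -1

Substituting into the viscosity equation gives viscosity = pressure - 40.
Substituting into the tensile equation gives tensile = -3*pressure + 34.
Require -3*pressure + 34 ≤ 37, so pressure ≥ -1.
The smallest integer in [-2, 5] satisfying this is -1.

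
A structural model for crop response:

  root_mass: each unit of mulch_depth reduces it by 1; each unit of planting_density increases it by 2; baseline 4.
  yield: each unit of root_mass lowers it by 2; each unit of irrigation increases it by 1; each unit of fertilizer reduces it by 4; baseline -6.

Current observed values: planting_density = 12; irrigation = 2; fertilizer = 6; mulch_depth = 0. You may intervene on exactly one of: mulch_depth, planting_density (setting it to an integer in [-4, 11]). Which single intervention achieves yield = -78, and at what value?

set mulch_depth = 3

Intervening on mulch_depth: with other inputs at their observed values, yield = 2*mulch_depth - 84. Solving for -78 gives mulch_depth = 3, within [-4, 11].
Intervening on planting_density: yield = -4*planting_density - 36. Reaching -78 requires planting_density = 21/2, not an integer.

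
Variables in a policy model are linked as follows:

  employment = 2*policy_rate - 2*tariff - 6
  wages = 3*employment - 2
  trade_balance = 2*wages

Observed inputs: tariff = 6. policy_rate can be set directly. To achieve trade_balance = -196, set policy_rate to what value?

Substituting into the employment equation gives employment = 2*policy_rate - 18.
This gives wages = 6*policy_rate - 56.
This gives trade_balance = 12*policy_rate - 112.
Solve 12*policy_rate - 112 = -196: policy_rate = (-196 + 112) / 12 = -7.

policy_rate = -7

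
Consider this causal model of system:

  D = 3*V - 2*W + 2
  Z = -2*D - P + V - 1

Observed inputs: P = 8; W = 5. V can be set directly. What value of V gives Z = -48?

Substituting into the D equation gives D = 3*V - 8.
Substituting into the Z equation gives Z = -5*V + 7.
Solve -5*V + 7 = -48: V = (-48 - 7) / -5 = 11.

V = 11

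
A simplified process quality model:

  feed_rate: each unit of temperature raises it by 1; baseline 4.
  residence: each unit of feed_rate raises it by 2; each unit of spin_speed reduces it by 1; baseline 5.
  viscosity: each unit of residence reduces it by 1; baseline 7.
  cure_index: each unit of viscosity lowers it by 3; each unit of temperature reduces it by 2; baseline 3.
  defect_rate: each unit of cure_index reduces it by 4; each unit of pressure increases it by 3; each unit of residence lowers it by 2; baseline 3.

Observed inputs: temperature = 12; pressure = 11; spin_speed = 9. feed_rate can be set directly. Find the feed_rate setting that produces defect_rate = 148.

feed_rate = 4

Intervening on feed_rate fixes its value directly, overriding its dependence on temperature.
Substituting into the residence equation gives residence = 2*feed_rate - 4.
This gives viscosity = -2*feed_rate + 11.
Substituting into the cure_index equation gives cure_index = 6*feed_rate - 54.
Substituting into the defect_rate equation gives defect_rate = -28*feed_rate + 260.
Solve -28*feed_rate + 260 = 148: feed_rate = (148 - 260) / -28 = 4.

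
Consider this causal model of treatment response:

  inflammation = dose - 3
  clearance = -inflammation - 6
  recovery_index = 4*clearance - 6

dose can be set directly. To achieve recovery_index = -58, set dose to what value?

Substituting into the clearance equation gives clearance = -dose - 3.
So recovery_index = -4*dose - 18.
Solve -4*dose - 18 = -58: dose = (-58 + 18) / -4 = 10.

dose = 10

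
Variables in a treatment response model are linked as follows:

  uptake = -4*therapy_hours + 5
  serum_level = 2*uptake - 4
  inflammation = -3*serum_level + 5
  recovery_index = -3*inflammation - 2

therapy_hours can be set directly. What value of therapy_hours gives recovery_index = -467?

therapy_hours = 7

Substituting into the serum_level equation gives serum_level = -8*therapy_hours + 6.
inflammation becomes 24*therapy_hours - 13.
Substituting into the recovery_index equation gives recovery_index = -72*therapy_hours + 37.
Solve -72*therapy_hours + 37 = -467: therapy_hours = (-467 - 37) / -72 = 7.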